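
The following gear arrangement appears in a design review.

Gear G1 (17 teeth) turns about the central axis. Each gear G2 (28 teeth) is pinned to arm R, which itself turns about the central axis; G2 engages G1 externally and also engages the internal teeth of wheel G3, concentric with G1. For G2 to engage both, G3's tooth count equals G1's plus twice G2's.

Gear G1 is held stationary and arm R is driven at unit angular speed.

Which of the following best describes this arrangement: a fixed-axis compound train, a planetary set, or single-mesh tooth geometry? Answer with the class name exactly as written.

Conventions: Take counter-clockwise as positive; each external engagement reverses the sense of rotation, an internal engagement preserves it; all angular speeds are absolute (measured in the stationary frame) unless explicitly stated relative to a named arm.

planetary set (17T centre, 28T on arm, 73T internal) — Willis relation
classification: planetary set

planetary set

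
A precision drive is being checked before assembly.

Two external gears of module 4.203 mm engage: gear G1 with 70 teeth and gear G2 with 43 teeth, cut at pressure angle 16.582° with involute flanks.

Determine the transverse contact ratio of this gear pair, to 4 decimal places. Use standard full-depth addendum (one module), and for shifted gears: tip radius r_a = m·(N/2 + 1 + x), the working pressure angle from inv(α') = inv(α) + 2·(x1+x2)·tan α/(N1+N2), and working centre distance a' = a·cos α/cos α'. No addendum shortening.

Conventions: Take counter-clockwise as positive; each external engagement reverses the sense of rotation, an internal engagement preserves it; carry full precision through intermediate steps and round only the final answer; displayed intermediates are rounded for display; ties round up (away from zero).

single-mesh involute tooth geometry (70T engaging 43T at module 4.203)
base radii: r_b1 = 140.987238, r_b2 = 86.606446
tip radii: r_a1 = 151.308000, r_a2 = 94.567500
no profile shift: α' = α, a' = a
action lengths: √(r_a1²−r_b1²) = 54.924580, √(r_a2²−r_b2²) = 37.978092
base pitch p_b = π·m·cos α = 12.654985
CR = (54.924580 + 37.978092 − 237.469500·sin 16.58200°)/12.654985 = 1.985929
contact ratio ≈ 1.9859

1.9859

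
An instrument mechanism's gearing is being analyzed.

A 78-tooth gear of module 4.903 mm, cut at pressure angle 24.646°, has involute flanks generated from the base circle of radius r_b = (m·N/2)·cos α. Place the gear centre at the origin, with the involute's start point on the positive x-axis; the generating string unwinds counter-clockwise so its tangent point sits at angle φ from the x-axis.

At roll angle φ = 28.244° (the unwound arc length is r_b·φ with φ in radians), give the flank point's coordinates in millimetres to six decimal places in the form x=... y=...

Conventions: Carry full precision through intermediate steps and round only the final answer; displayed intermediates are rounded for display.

x=193.648257 y=6.772399

recognized (one wheel, involute flank): single-mesh tooth geometry, m = 4.903, N = 78
pitch radius r_p = m·N/2 = 4.903·78/2 = 191.217000
base radius r_b = r_p·cos α = 191.217000·cos 24.646° = 173.797438
roll angle φ = 28.244° = 0.49295079 rad
x = r_b·(cos φ + φ·sin φ) = 193.648257
y = r_b·(sin φ − φ·cos φ) = 6.772399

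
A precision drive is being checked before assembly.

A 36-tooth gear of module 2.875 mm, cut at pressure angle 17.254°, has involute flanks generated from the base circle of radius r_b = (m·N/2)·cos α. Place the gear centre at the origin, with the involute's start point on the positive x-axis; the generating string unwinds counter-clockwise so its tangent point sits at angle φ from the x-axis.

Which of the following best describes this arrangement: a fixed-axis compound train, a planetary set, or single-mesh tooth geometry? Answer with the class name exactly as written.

recognized (one wheel, involute flank): single-mesh tooth geometry, m = 2.875, N = 36
classification: single-mesh tooth geometry

single-mesh tooth geometry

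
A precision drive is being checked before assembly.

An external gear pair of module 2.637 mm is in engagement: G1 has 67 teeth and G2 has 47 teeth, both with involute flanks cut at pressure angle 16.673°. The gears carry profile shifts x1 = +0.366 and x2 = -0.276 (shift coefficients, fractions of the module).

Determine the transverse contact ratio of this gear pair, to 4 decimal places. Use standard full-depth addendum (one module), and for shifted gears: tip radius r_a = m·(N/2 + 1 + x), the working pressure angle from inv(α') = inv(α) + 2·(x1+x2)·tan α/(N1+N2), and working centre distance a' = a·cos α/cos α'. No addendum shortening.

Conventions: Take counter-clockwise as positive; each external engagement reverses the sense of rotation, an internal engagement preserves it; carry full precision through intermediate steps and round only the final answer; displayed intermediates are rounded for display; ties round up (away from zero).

1.9646

single-mesh involute tooth geometry (67T engaging 47T at module 2.637)
base radii: r_b1 = 84.625513, r_b2 = 59.364166
tip radii: r_a1 = 91.941642, r_a2 = 63.878688
inv(α') = inv(16.673°) + 2·(+0.366-0.276)·tan α/(67+47) = 0.00897495  ⇒  α' = 16.96944°
a' = a·cos α / cos α' = 150.3090·cos 16.673°/cos 16.96944° = 150.544292
action lengths: √(r_a1²−r_b1²) = 35.941453, √(r_a2²−r_b2²) = 23.587763
base pitch p_b = π·m·cos α = 7.936086
CR = (35.941453 + 23.587763 − 150.544292·sin 16.96944°)/7.936086 = 1.964586
contact ratio ≈ 1.9646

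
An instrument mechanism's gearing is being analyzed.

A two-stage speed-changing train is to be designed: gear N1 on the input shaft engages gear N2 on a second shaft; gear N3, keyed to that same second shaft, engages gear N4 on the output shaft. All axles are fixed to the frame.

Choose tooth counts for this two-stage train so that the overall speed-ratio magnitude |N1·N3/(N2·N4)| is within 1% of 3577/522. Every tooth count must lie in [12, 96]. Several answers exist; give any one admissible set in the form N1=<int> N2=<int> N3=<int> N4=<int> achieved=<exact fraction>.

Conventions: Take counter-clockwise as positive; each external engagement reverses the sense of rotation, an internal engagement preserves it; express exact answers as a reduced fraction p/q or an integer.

class = fixed-axis compound train [2-stage, 3577/522 wanted]
target = 3577/522 in lowest terms: an exact hit needs N1·N3 = k·3577 and N2·N4 = k·522 for one integer k, every count in [12, 96]; additionally prefer no 1:1 stage (N1 ≠ N2, N3 ≠ N4)
k = 1: N1·N3 = 3577 = 49·73, N2·N4 = 522 = 18·29
achieved = 49·73/(18·29) = 3577/522; |achieved − target| = 0 ≤ 3577/52200 ✓

N1=49 N2=18 N3=73 N4=29 achieved=3577/522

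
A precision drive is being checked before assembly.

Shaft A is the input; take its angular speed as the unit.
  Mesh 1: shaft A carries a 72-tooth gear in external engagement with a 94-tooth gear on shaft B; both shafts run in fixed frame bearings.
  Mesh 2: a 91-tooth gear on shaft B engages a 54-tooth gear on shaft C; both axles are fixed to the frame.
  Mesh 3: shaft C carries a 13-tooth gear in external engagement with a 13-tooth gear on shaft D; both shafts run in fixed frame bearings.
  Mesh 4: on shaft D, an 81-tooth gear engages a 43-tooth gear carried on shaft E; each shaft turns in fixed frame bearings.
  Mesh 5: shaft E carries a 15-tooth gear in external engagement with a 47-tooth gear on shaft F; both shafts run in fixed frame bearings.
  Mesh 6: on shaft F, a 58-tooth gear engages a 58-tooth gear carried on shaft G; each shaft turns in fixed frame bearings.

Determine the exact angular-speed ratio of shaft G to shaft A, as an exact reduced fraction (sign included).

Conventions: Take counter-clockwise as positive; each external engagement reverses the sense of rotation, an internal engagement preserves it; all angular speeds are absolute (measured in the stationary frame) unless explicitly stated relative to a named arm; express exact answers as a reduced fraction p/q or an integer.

73710/94987

class = fixed-axis compound train [6 meshes; 6 ratios multiply, 6 sense flips]
mesh 1 [72T→94T]: running ratio 36/47, sense −
mesh 2 [91T→54T]: running ratio 182/141, sense +
mesh 3 [13T→13T]: running ratio 182/141, sense −
mesh 4 [81T→43T]: running ratio 4914/2021, sense +
mesh 5 [15T→47T]: running ratio 73710/94987, sense −
mesh 6 [58T→58T]: running ratio 73710/94987, sense +
ω_out/ω_in = 73710/94987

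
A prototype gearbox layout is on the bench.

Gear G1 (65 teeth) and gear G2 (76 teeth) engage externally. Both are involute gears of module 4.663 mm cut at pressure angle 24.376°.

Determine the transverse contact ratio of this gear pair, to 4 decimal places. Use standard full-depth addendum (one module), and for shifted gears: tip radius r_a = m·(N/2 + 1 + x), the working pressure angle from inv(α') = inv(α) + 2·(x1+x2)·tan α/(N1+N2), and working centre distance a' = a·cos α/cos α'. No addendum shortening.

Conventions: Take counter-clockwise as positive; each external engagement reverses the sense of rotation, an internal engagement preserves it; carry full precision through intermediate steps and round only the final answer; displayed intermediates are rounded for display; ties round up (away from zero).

1.5923

recognized (one external pair, fixed centres): single-mesh tooth geometry, m = 4.663, N1 = 65, N2 = 76
base radii: r_b1 = 138.038044, r_b2 = 161.398328
tip radii: r_a1 = 156.210500, r_a2 = 181.857000
no profile shift: α' = α, a' = a
action lengths: √(r_a1²−r_b1²) = 73.124680, √(r_a2²−r_b2²) = 83.800645
base pitch p_b = π·m·cos α = 13.343363
CR = (73.124680 + 83.800645 − 328.741500·sin 24.37600°)/13.343363 = 1.592265
contact ratio ≈ 1.5923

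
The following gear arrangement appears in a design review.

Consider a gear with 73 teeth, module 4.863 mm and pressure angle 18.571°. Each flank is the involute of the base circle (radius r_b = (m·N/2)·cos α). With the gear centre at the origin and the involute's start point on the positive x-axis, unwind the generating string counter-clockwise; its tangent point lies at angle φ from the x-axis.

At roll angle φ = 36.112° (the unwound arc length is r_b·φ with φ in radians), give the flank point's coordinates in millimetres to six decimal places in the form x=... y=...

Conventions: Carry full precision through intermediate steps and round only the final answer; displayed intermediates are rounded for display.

class = single-mesh tooth geometry [base-circle involute, m = 4.863, 73T]
pitch radius r_p = m·N/2 = 4.863·73/2 = 177.499500
base radius r_b = r_p·cos α = 177.499500·cos 18.571° = 168.257053
roll angle φ = 36.112° = 0.63027330 rad
x = r_b·(cos φ + φ·sin φ) = 198.430228
y = r_b·(sin φ − φ·cos φ) = 13.492349

x=198.430228 y=13.492349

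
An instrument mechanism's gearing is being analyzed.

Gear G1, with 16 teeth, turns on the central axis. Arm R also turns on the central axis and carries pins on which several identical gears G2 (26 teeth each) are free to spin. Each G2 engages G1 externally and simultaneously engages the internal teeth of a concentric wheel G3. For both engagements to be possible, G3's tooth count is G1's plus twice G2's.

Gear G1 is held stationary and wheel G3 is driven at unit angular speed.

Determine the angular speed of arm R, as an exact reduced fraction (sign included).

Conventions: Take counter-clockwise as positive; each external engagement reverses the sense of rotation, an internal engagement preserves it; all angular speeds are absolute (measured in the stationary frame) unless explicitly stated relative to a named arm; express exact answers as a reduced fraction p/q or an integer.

topology: planetary set — G1 16T / G2 26T / G3 68T, arm = carrier (Willis)
ring teeth: 16 + 2·26 = 68
16(ω_sun−ω_arm) = −68(ω_ring−ω_arm),  ω_sun = 0, ω_ring = 1
16(0−ω_arm) = −68(1−ω_arm)  ⇒  84·ω_arm = 68  ⇒  ω_arm = 17/21
exact speed ratio = 17/21

17/21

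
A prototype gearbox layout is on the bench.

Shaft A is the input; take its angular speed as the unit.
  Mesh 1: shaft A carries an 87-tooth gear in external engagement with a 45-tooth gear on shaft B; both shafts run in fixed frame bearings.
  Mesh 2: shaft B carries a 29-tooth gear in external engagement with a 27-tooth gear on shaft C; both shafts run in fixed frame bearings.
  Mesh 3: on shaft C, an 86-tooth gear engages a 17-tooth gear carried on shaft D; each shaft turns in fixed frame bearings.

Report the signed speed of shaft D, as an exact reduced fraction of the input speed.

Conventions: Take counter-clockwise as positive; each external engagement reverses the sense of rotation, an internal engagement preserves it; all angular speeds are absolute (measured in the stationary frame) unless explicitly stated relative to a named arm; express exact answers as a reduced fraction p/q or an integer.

-72326/6885

3-mesh fixed-axis compound train (all bearings frame-fixed)
mesh 1 [87T→45T]: |ω|/ω_in = 1×87/45 = 29/15, sense flips to −
mesh 2 [29T→27T]: |ω|/ω_in = (29/15)×29/27 = 841/405, sense flips to +
mesh 3 [86T→17T]: |ω|/ω_in = (841/405)×86/17 = 72326/6885, sense flips to −
signed output speed (× input speed) = -72326/6885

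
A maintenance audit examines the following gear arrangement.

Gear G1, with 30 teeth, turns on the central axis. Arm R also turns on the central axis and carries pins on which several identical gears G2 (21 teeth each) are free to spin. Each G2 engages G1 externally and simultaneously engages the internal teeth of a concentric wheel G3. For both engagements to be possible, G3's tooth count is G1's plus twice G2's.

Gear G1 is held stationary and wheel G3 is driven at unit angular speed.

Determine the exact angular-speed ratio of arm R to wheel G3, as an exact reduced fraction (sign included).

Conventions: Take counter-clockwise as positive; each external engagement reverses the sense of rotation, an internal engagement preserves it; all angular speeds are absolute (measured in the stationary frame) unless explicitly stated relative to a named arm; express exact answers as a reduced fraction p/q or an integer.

class = planetary set [G3 = 30+2·21 = 72; Willis about the carrier]
ring teeth: 30 + 2·21 = 72
30(ω_sun−ω_arm) = −72(ω_ring−ω_arm),  ω_sun = 0, ω_ring = 1
30(0−ω_arm) = −72(1−ω_arm)  ⇒  102·ω_arm = 72  ⇒  ω_arm = 12/17
ω_out/ω_in = 12/17

12/17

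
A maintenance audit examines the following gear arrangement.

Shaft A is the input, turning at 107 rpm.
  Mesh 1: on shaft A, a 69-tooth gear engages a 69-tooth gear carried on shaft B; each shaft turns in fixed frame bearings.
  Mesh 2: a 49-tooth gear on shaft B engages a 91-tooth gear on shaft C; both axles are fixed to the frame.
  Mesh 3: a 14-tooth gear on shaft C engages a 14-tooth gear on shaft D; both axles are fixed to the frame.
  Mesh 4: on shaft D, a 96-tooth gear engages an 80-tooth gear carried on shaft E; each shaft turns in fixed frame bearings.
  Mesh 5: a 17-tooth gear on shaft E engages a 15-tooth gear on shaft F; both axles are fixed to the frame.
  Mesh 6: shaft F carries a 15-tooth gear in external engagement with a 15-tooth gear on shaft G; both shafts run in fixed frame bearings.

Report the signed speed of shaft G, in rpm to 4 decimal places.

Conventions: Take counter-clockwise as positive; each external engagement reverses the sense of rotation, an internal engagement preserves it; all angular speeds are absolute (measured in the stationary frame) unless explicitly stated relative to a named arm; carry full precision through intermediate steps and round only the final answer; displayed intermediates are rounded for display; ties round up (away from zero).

+78.3569 rpm

recognized (7 fixed axles, 6 meshes): fixed-axis compound train
mesh 1 [69T→69T]: ω = 107.0000×69/69 = 107.0000 rpm, sense flips to −
mesh 2 [49T→91T]: ω = 107.0000×49/91 = 57.6154 rpm, sense flips to +
mesh 3 [14T→14T]: ω = 57.6154×14/14 = 57.6154 rpm, sense flips to −
mesh 4 [96T→80T]: ω = 57.6154×96/80 = 69.1385 rpm, sense flips to +
mesh 5 [17T→15T]: ω = 69.1385×17/15 = 78.3569 rpm, sense flips to −
mesh 6 [15T→15T]: ω = 78.3569×15/15 = 78.3569 rpm, sense flips to +
signed output speed = +78.3569 rpm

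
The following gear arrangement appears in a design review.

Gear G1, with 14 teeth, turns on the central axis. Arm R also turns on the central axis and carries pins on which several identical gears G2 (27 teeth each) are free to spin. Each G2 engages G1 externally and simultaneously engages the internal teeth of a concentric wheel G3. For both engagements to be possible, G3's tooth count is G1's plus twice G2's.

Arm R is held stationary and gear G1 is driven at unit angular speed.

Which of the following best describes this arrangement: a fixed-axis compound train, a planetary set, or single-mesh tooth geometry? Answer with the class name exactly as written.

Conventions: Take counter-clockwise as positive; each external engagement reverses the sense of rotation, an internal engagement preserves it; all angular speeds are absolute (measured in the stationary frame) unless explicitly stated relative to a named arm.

topology: planetary set — G1 14T / G2 27T / G3 68T, arm = carrier (Willis)
classification: planetary set

planetary set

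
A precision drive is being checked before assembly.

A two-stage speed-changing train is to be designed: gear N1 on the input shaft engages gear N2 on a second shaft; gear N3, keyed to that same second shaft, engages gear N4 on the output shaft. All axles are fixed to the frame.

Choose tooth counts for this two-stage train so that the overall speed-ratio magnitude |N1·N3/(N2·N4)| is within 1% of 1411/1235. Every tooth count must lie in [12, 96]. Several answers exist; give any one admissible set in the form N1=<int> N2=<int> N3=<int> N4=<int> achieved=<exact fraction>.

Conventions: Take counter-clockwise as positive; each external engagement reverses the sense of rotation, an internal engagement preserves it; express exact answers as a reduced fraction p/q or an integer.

N1=17 N2=13 N3=83 N4=95 achieved=1411/1235

2-stage fixed-axis compound train for ratio 1411/1235
target = 1411/1235 in lowest terms: an exact hit needs N1·N3 = k·1411 and N2·N4 = k·1235 for one integer k, every count in [12, 96]; additionally prefer no 1:1 stage (N1 ≠ N2, N3 ≠ N4)
k = 1: N1·N3 = 1411 = 17·83, N2·N4 = 1235 = 13·95
achieved = 17·83/(13·95) = 1411/1235; |achieved − target| = 0 ≤ 1411/123500 ✓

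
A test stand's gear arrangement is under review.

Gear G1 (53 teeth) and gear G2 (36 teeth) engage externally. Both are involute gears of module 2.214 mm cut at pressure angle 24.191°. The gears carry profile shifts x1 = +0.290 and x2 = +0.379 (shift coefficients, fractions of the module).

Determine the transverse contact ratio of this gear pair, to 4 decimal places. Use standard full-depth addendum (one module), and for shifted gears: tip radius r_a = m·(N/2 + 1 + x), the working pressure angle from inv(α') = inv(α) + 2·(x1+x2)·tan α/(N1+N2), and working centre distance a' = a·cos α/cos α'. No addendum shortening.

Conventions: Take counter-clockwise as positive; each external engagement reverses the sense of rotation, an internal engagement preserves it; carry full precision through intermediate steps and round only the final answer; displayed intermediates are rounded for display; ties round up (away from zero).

class = single-mesh tooth geometry [involute pair 53T × 36T, m = 2.214]
base radii: r_b1 = 53.518777, r_b2 = 36.352377
tip radii: r_a1 = 61.527060, r_a2 = 42.905106
inv(α') = inv(24.191°) + 2·(+0.290+0.379)·tan α/(53+36) = 0.03377001  ⇒  α' = 25.95729°
a' = a·cos α / cos α' = 98.5230·cos 24.191°/cos 25.95729° = 99.954509
action lengths: √(r_a1²−r_b1²) = 30.353248, √(r_a2²−r_b2²) = 22.789314
base pitch p_b = π·m·cos α = 6.344687
CR = (30.353248 + 22.789314 − 99.954509·sin 25.95729°)/6.344687 = 1.480351
contact ratio ≈ 1.4804

1.4804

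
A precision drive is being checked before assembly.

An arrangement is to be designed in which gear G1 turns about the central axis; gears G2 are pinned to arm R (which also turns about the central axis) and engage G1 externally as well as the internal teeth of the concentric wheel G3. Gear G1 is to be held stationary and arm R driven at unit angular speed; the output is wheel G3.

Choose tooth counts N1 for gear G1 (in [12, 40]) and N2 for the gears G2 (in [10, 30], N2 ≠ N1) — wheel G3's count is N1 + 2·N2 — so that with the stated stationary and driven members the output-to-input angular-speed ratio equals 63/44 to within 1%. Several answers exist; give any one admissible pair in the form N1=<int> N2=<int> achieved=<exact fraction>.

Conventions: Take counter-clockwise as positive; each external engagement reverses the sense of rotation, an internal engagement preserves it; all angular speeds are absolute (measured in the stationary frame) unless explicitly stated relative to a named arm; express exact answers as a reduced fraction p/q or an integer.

N1=38 N2=25 achieved=63/44

class = planetary set [ratio 63/44 wanted; Willis about the carrier]
Willis with ω_sun = 0: ω_ring/ω_arm = (N1+N3)/N3; set equal to 63/44  ⇒  N3/N1 = 1/(63/44 − 1) = 44/19
N3 = N1 + 2·N2  ⇒  N2/N1 = (N3/N1 − 1)/2 = (44/19 − 1)/2 = 25/38
smallest multiple with N1 ≥ 12 and N2 ≥ 10: k = 1  ⇒  N1 = 1·38 = 38, N2 = 1·25 = 25 (N1 ≤ 40, N2 ≤ 30, N2 ≠ N1 ✓), N3 = 38 + 2·25 = 88
check: (N1+N3)/N3 with N1 = 38, N3 = 88 gives 63/44; |achieved − target| = 0 ≤ 63/4400 ✓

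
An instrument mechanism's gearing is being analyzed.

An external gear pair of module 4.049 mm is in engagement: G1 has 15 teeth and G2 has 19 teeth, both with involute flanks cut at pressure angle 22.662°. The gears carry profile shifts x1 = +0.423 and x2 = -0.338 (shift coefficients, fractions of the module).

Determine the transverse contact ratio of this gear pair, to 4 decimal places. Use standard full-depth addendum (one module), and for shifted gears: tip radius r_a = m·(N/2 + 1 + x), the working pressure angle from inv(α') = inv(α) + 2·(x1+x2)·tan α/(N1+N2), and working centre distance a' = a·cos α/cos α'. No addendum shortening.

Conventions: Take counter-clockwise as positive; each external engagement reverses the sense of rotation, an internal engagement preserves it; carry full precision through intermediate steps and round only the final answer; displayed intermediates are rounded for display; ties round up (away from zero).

1.3822

topology: single-mesh involute geometry — m = 4.049, 15T/19T pair
base radii: r_b1 = 28.022942, r_b2 = 35.495726
tip radii: r_a1 = 36.129227, r_a2 = 41.145938
inv(α') = inv(22.662°) + 2·(+0.423-0.338)·tan α/(15+19) = 0.02409113  ⇒  α' = 23.32617°
a' = a·cos α / cos α' = 68.8330·cos 22.662°/cos 23.32617° = 69.172432
action lengths: √(r_a1²−r_b1²) = 22.804293, √(r_a2²−r_b2²) = 20.809653
base pitch p_b = π·m·cos α = 11.738222
CR = (22.804293 + 20.809653 − 69.172432·sin 23.32617°)/11.738222 = 1.382159
contact ratio ≈ 1.3822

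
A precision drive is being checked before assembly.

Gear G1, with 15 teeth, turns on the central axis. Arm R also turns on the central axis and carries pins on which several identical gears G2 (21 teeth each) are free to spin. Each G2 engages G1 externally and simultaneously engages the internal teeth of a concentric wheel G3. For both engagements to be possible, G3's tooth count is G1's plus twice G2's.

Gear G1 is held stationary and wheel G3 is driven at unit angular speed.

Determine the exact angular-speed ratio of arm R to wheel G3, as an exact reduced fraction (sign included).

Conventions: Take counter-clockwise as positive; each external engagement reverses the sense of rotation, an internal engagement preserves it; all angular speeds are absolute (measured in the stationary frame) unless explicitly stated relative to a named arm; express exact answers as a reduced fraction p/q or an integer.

topology: planetary set — G1 15T / G2 21T / G3 57T, arm = carrier (Willis)
ring teeth: 15 + 2·21 = 57
15(ω_sun−ω_arm) = −57(ω_ring−ω_arm),  ω_sun = 0, ω_ring = 1
15(0−ω_arm) = −57(1−ω_arm)  ⇒  72·ω_arm = 57  ⇒  ω_arm = 19/24
ω_out/ω_in = 19/24

19/24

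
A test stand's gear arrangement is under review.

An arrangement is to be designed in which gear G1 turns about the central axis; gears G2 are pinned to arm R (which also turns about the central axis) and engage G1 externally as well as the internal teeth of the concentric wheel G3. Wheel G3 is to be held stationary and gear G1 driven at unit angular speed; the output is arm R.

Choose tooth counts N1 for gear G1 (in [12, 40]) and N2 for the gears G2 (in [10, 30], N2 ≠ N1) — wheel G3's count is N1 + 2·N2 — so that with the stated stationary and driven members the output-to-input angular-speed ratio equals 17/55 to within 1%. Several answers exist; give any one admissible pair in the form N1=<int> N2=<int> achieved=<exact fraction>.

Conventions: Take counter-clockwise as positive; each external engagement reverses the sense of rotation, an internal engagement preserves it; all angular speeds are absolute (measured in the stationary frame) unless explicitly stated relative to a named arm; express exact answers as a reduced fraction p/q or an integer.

N1=34 N2=21 achieved=17/55

planetary set to be sized for 17/55 (Willis relation)
Willis with ω_ring = 0: ω_arm/ω_sun = N1/(N1+N3); set equal to 17/55  ⇒  N3/N1 = 1/(17/55) − 1 = 38/17
N3 = N1 + 2·N2  ⇒  N2/N1 = (N3/N1 − 1)/2 = (38/17 − 1)/2 = 21/34
smallest multiple with N1 ≥ 12 and N2 ≥ 10: k = 1  ⇒  N1 = 1·34 = 34, N2 = 1·21 = 21 (N1 ≤ 40, N2 ≤ 30, N2 ≠ N1 ✓), N3 = 34 + 2·21 = 76
check: N1/(N1+N3) with N1 = 34, N3 = 76 gives 17/55; |achieved − target| = 0 ≤ 17/5500 ✓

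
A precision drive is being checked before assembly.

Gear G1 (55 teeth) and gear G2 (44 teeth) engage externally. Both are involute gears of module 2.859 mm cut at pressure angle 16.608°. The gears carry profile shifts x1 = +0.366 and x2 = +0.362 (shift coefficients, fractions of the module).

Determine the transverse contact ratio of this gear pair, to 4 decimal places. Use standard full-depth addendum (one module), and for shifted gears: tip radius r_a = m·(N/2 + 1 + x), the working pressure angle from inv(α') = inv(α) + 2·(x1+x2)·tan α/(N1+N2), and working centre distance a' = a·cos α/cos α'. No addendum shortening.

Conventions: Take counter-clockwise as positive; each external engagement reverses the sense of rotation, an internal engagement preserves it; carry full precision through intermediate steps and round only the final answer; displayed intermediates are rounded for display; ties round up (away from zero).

class = single-mesh tooth geometry [involute pair 55T × 44T, m = 2.859]
base radii: r_b1 = 75.342580, r_b2 = 60.274064
tip radii: r_a1 = 82.527894, r_a2 = 66.791958
inv(α') = inv(16.608°) + 2·(+0.366+0.362)·tan α/(55+44) = 0.01278731  ⇒  α' = 19.03485°
a' = a·cos α / cos α' = 141.5205·cos 16.608°/cos 19.03485° = 143.461039
action lengths: √(r_a1²−r_b1²) = 33.680098, √(r_a2²−r_b2²) = 28.778514
base pitch p_b = π·m·cos α = 8.607116
CR = (33.680098 + 28.778514 − 143.461039·sin 19.03485°)/8.607116 = 1.820560
contact ratio ≈ 1.8206

1.8206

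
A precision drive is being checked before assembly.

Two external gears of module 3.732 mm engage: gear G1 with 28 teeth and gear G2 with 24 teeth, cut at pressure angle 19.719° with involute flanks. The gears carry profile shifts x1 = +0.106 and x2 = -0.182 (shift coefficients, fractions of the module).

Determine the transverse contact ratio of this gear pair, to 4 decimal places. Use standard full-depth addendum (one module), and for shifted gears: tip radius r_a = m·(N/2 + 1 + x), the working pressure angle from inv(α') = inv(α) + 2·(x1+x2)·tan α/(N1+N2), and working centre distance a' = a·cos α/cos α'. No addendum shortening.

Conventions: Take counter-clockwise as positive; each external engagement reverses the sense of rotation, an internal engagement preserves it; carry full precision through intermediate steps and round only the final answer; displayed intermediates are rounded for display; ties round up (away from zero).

1.6563

class = single-mesh tooth geometry [involute pair 28T × 24T, m = 3.732]
base radii: r_b1 = 49.184110, r_b2 = 42.157808
tip radii: r_a1 = 56.375592, r_a2 = 47.836776
inv(α') = inv(19.719°) + 2·(+0.106-0.182)·tan α/(28+24) = 0.01321683  ⇒  α' = 19.23922°
a' = a·cos α / cos α' = 97.0320·cos 19.719°/cos 19.23922° = 96.745029
action lengths: √(r_a1²−r_b1²) = 27.552327, √(r_a2²−r_b2²) = 22.606997
base pitch p_b = π·m·cos α = 11.036888
CR = (27.552327 + 22.606997 − 96.745029·sin 19.23922°)/11.036888 = 1.656316
contact ratio ≈ 1.6563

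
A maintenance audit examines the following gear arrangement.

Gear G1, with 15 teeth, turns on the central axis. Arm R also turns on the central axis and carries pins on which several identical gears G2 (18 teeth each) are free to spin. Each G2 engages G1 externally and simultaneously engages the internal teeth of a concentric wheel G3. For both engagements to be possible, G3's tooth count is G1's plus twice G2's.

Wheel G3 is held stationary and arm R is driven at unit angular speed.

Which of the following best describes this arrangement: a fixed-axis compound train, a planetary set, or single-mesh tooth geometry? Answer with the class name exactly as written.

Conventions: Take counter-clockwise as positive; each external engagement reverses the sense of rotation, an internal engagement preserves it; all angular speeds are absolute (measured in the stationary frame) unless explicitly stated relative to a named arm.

planetary set (15T centre, 18T on arm, 51T internal) — Willis relation
classification: planetary set

planetary set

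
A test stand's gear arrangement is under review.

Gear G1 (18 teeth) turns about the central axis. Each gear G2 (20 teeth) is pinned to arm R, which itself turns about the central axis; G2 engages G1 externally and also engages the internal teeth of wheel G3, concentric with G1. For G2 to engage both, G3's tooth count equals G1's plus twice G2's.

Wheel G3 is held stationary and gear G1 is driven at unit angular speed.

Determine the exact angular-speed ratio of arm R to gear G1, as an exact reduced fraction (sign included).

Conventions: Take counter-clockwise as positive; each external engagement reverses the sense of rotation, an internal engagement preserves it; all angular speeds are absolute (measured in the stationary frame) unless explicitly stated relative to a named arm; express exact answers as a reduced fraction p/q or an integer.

9/38

planetary set (18T centre, 20T on arm, 58T internal) — Willis relation
ring teeth: 18 + 2·20 = 58
18(ω_sun−ω_arm) = −58(ω_ring−ω_arm),  ω_ring = 0, ω_sun = 1
18(1−ω_arm) = −58(0−ω_arm)  ⇒  76·ω_arm = 18  ⇒  ω_arm = 9/38
ω_out/ω_in = 9/38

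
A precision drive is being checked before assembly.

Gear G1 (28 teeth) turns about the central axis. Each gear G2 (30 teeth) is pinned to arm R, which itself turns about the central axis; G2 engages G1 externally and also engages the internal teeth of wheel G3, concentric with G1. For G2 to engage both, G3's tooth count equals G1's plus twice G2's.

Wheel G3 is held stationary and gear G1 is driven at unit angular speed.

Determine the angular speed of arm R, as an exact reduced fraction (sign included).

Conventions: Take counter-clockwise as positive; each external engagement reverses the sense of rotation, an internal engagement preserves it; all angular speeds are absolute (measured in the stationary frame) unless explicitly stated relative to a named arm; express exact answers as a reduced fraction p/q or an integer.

7/29

planetary set (28T centre, 30T on arm, 88T internal) — Willis relation
ring teeth: 28 + 2·30 = 88
28(ω_sun−ω_arm) = −88(ω_ring−ω_arm),  ω_ring = 0, ω_sun = 1
28(1−ω_arm) = −88(0−ω_arm)  ⇒  116·ω_arm = 28  ⇒  ω_arm = 7/29
exact speed ratio = 7/29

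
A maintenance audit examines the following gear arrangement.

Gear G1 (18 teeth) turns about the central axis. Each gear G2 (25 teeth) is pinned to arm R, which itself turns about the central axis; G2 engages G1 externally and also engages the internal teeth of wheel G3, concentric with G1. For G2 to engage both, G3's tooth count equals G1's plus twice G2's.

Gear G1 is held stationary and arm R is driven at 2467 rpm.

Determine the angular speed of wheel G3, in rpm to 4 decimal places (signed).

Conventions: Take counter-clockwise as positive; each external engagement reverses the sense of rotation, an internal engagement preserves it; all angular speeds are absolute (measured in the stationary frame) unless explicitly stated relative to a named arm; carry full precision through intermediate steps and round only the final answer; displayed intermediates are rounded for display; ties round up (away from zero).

class = planetary set [G3 = 18+2·25 = 68; Willis about the carrier]
normalise by the input: solve with ω_arm = 1, then scale by 2467 rpm
ring teeth: 18 + 2·25 = 68
18(ω_sun−ω_arm) = −68(ω_ring−ω_arm),  ω_sun = 0, ω_arm = 1
ω_ring = 1 − (18/68)(0−1) = 43/34
scale: ω_ring = 43/34 × 2467 rpm = +3120.0294 rpm

+3120.0294 rpm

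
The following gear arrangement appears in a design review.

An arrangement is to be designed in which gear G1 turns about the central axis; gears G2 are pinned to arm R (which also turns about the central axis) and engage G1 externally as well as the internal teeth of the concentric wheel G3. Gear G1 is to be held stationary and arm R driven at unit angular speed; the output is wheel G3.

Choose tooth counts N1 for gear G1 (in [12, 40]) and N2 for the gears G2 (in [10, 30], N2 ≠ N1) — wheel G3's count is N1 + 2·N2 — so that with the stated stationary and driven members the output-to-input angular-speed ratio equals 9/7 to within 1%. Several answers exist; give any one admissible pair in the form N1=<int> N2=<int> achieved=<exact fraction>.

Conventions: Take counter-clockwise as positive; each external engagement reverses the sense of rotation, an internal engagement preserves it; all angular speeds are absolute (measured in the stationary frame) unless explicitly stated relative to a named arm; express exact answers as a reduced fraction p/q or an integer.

N1=12 N2=15 achieved=9/7

design class (target 9/7): planetary set
Willis with ω_sun = 0: ω_ring/ω_arm = (N1+N3)/N3; set equal to 9/7  ⇒  N3/N1 = 1/(9/7 − 1) = 7/2
N3 = N1 + 2·N2  ⇒  N2/N1 = (N3/N1 − 1)/2 = (7/2 − 1)/2 = 5/4
smallest multiple with N1 ≥ 12 and N2 ≥ 10: k = 3  ⇒  N1 = 3·4 = 12, N2 = 3·5 = 15 (N1 ≤ 40, N2 ≤ 30, N2 ≠ N1 ✓), N3 = 12 + 2·15 = 42
check: (N1+N3)/N3 with N1 = 12, N3 = 42 gives 9/7; |achieved − target| = 0 ≤ 9/700 ✓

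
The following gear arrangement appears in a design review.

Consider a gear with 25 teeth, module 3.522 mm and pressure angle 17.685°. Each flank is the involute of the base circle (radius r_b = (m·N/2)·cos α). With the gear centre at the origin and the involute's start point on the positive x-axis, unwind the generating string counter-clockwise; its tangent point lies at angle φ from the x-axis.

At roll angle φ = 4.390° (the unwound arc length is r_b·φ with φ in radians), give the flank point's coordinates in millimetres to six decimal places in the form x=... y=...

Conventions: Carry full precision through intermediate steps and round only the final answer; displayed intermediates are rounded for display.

single-mesh involute tooth geometry (25T wheel at module 3.522)
pitch radius r_p = m·N/2 = 3.522·25/2 = 44.025000
base radius r_b = r_p·cos α = 44.025000·cos 17.685° = 41.944424
roll angle φ = 4.390° = 0.07661995 rad
x = r_b·(cos φ + φ·sin φ) = 42.067364
y = r_b·(sin φ − φ·cos φ) = 0.006285

x=42.067364 y=0.006285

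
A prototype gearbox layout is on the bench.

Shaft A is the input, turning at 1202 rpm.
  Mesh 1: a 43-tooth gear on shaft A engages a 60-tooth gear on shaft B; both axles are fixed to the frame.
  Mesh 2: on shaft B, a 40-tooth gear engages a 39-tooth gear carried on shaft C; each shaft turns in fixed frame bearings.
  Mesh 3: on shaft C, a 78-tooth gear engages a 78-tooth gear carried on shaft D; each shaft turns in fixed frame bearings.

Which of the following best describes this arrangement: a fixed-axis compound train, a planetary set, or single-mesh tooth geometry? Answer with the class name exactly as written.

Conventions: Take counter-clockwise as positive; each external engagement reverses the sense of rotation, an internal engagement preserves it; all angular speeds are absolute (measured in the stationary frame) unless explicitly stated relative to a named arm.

fixed-axis compound train

recognized (4 fixed axles, 3 meshes): fixed-axis compound train
classification: fixed-axis compound train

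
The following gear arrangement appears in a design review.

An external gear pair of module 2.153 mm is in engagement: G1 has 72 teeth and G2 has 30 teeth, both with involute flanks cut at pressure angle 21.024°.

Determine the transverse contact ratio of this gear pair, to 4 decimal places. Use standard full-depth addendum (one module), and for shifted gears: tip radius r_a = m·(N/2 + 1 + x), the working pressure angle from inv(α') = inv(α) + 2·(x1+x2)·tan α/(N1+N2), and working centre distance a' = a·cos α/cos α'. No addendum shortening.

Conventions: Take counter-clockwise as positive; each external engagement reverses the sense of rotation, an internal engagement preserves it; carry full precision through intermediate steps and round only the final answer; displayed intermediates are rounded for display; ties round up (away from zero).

1.6820

single-mesh involute tooth geometry (72T engaging 30T at module 2.153)
base radii: r_b1 = 72.348310, r_b2 = 30.145129
tip radii: r_a1 = 79.661000, r_a2 = 34.448000
no profile shift: α' = α, a' = a
action lengths: √(r_a1²−r_b1²) = 33.340619, √(r_a2²−r_b2²) = 16.671409
base pitch p_b = π·m·cos α = 6.313581
CR = (33.340619 + 16.671409 − 109.803000·sin 21.02400°)/6.313581 = 1.681964
contact ratio ≈ 1.6820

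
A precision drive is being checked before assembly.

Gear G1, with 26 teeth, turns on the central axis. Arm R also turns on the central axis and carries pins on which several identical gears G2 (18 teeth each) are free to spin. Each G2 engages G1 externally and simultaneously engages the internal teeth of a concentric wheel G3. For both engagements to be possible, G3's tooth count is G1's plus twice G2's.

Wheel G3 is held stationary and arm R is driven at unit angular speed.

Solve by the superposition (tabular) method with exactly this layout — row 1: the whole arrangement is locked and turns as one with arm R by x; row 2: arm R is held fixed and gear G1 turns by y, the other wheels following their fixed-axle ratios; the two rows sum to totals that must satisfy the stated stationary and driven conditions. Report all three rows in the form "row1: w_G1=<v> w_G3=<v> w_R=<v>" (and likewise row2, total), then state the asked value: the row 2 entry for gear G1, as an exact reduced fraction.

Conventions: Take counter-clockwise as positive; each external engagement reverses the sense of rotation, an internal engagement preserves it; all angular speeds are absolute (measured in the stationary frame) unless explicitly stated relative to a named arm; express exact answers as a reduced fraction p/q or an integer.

row1: w_G1=1 w_G3=1 w_R=1
row2: w_G1=31/13 w_G3=-1 w_R=0
total: w_G1=44/13 w_G3=0 w_R=1
asked value: 31/13

recognized (axles ride arm R): planetary set, 26/18/62 teeth
row 1 — lock + rotate with arm: ω_sun = ω_ring = ω_arm = x
superposition row 2 [arm held]: sun y, ring −(26/62)·y, arm 0
boundary: total ω_ring = x − (26/62)·y = 0 and total ω_arm = x = 1  ⇒  y = 31/13, x = 1
row 2 ring = −(26/62)·31/13 = -1
totals (row 1 + row 2): sun 1 + 31/13 = 44/13, ring 1 + (-1) = 0, arm 1 + 0 = 1
asked cell (row2, sun) = 31/13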